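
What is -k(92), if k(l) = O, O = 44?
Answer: -44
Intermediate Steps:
k(l) = 44
-k(92) = -1*44 = -44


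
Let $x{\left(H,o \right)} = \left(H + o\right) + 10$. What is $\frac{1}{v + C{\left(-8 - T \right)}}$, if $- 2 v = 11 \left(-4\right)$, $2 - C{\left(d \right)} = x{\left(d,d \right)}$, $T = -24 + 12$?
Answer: $\frac{1}{6} \approx 0.16667$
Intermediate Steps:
$x{\left(H,o \right)} = 10 + H + o$
$T = -12$
$C{\left(d \right)} = -8 - 2 d$ ($C{\left(d \right)} = 2 - \left(10 + d + d\right) = 2 - \left(10 + 2 d\right) = -8 - 2 d$)
$v = 22$ ($v = - \frac{11 \left(-4\right)}{2} = \left(- \frac{1}{2}\right) \left(-44\right) = 22$)
$\frac{1}{v + C{\left(-8 - T \right)}} = \frac{1}{22 - \left(8 + 2 \left(-8 - -12\right)\right)} = \frac{1}{22 - \left(8 + 2 \left(-8 + 12\right)\right)} = \frac{1}{22 - 16} = \frac{1}{6}$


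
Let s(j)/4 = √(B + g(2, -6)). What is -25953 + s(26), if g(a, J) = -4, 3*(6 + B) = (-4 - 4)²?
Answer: -25953 + 4*√102/3 ≈ -25940.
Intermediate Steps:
B = 46/3 (B = -6 + (-4 - 4)²/3 = -6 + (⅓)*(-8)² = -6 + (⅓)*64 = -6 + 64/3 = 46/3 ≈ 15.333)
s(j) = 4*√102/3 (s(j) = 4*√(46/3 - 4) = 4*√(34/3) = 4*(√102/3) = 4*√102/3)
-25953 + s(26) = -25953 + 4*√102/3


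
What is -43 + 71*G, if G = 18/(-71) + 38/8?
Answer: 1105/4 ≈ 276.25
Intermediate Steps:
G = 1277/284 (G = 18*(-1/71) + 38*(1/8) = -18/71 + 19/4 = 1277/284 ≈ 4.4965)
-43 + 71*G = -43 + 71*(1277/284) = -43 + 1277/4 = 1105/4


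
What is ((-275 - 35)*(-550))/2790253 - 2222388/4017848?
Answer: -1378995425041/2802703108886 ≈ -0.49202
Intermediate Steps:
((-275 - 35)*(-550))/2790253 - 2222388/4017848 = -310*(-550)*(1/2790253) - 2222388*1/4017848 = 170500*(1/2790253) - 555597/1004462 = 170500/2790253 - 555597/1004462 = -1378995425041/2802703108886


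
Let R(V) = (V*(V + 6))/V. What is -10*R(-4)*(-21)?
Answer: 420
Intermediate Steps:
R(V) = 6 + V (R(V) = (V*(6 + V))/V = 6 + V)
-10*R(-4)*(-21) = -10*(6 - 4)*(-21) = -10*2*(-21) = -20*(-21) = 420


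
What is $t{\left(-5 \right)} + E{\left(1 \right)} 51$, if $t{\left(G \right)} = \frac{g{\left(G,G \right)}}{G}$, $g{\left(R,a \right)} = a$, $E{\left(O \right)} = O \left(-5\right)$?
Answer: $-254$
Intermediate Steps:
$E{\left(O \right)} = - 5 O$
$t{\left(G \right)} = 1$ ($t{\left(G \right)} = \frac{G}{G} = 1$)
$t{\left(-5 \right)} + E{\left(1 \right)} 51 = 1 + \left(-5\right) 1 \cdot 51 = 1 - 255 = -254$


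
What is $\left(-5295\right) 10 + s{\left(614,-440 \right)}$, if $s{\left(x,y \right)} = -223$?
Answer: $-53173$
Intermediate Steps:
$\left(-5295\right) 10 + s{\left(614,-440 \right)} = \left(-5295\right) 10 - 223 = -52950 - 223 = -53173$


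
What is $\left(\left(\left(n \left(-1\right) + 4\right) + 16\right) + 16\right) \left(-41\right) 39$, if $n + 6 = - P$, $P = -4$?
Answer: $-60762$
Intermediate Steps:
$n = -2$ ($n = -6 - -4 = -6 + 4 = -2$)
$\left(\left(\left(n \left(-1\right) + 4\right) + 16\right) + 16\right) \left(-41\right) 39 = \left(\left(\left(\left(-2\right) \left(-1\right) + 4\right) + 16\right) + 16\right) \left(-41\right) 39 = \left(\left(\left(2 + 4\right) + 16\right) + 16\right) \left(-41\right) 39 = \left(\left(6 + 16\right) + 16\right) \left(-41\right) 39 = \left(22 + 16\right) \left(-41\right) 39 = 38 \left(-41\right) 39 = \left(-1558\right) 39 = -60762$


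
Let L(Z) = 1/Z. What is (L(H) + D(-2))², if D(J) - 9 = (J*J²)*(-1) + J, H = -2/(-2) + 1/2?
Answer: 2209/9 ≈ 245.44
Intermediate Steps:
H = 3/2 (H = -2*(-½) + 1*(½) = 1 + ½ = 3/2 ≈ 1.5000)
D(J) = 9 + J - J³ (D(J) = 9 + ((J*J²)*(-1) + J) = 9 + (J³*(-1) + J) = 9 + (-J³ + J) = 9 + (J - J³) = 9 + J - J³)
(L(H) + D(-2))² = (1/(3/2) + (9 - 2 - 1*(-2)³))² = (⅔ + (9 - 2 - 1*(-8)))² = (⅔ + (9 - 2 + 8))² = (⅔ + 15)² = (47/3)² = 2209/9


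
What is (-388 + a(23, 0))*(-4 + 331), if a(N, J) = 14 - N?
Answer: -129819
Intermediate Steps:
(-388 + a(23, 0))*(-4 + 331) = (-388 + (14 - 1*23))*(-4 + 331) = (-388 + (14 - 23))*327 = (-388 - 9)*327 = -397*327 = -129819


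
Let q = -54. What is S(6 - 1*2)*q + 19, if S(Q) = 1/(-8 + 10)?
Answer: -8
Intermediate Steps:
S(Q) = ½ (S(Q) = 1/2 = ½)
S(6 - 1*2)*q + 19 = (½)*(-54) + 19 = -27 + 19 = -8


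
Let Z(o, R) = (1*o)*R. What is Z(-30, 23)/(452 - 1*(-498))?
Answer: -69/95 ≈ -0.72632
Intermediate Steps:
Z(o, R) = R*o (Z(o, R) = o*R = R*o)
Z(-30, 23)/(452 - 1*(-498)) = (23*(-30))/(452 - 1*(-498)) = -690/(452 + 498) = -690/950 = -690*1/950 = -69/95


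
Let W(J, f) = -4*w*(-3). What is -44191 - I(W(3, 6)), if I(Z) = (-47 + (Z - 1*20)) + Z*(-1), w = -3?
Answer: -44124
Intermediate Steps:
W(J, f) = -36 (W(J, f) = -4*(-3)*(-3) = 12*(-3) = -36)
I(Z) = -67 (I(Z) = (-47 + (Z - 20)) - Z = (-47 + (-20 + Z)) - Z = (-67 + Z) - Z = -67)
-44191 - I(W(3, 6)) = -44191 - 1*(-67) = -44191 + 67 = -44124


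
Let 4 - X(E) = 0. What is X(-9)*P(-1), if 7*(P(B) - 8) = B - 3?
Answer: 208/7 ≈ 29.714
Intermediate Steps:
P(B) = 53/7 + B/7 (P(B) = 8 + (B - 3)/7 = 8 + (-3 + B)/7 = 8 + (-3/7 + B/7) = 53/7 + B/7)
X(E) = 4 (X(E) = 4 - 1*0 = 4 + 0 = 4)
X(-9)*P(-1) = 4*(53/7 + (1/7)*(-1)) = 4*(53/7 - 1/7) = 4*(52/7) = 208/7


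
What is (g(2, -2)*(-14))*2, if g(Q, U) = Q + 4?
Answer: -168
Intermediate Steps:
g(Q, U) = 4 + Q
(g(2, -2)*(-14))*2 = ((4 + 2)*(-14))*2 = (6*(-14))*2 = -84*2 = -168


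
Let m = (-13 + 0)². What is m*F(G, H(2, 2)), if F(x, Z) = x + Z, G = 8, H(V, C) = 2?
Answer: 1690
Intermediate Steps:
m = 169 (m = (-13)² = 169)
F(x, Z) = Z + x
m*F(G, H(2, 2)) = 169*(2 + 8) = 169*10 = 1690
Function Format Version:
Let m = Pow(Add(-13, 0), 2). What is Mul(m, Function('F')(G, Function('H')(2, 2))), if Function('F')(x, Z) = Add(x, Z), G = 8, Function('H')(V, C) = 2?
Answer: 1690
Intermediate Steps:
m = 169 (m = Pow(-13, 2) = 169)
Function('F')(x, Z) = Add(Z, x)
Mul(m, Function('F')(G, Function('H')(2, 2))) = Mul(169, Add(2, 8)) = Mul(169, 10) = 1690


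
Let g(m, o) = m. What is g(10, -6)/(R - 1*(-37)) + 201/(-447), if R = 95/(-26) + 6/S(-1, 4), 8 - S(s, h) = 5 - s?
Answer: -4915/28161 ≈ -0.17453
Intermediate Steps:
S(s, h) = 3 + s (S(s, h) = 8 - (5 - s) = 8 + (-5 + s) = 3 + s)
R = -17/26 (R = 95/(-26) + 6/(3 - 1) = 95*(-1/26) + 6/2 = -95/26 + 6*(½) = -95/26 + 3 = -17/26 ≈ -0.65385)
g(10, -6)/(R - 1*(-37)) + 201/(-447) = 10/(-17/26 - 1*(-37)) + 201/(-447) = 10/(-17/26 + 37) + 201*(-1/447) = 10/(945/26) - 67/149 = 10*(26/945) - 67/149 = 52/189 - 67/149 = -4915/28161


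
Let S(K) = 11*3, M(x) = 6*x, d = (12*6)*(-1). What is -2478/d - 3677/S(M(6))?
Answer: -10165/132 ≈ -77.008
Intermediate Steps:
d = -72 (d = 72*(-1) = -72)
S(K) = 33
-2478/d - 3677/S(M(6)) = -2478/(-72) - 3677/33 = -2478*(-1/72) - 3677*1/33 = 413/12 - 3677/33 = -10165/132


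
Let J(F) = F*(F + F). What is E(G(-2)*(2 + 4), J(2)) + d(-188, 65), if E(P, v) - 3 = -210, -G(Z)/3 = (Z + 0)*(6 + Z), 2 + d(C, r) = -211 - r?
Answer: -485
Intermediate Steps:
d(C, r) = -213 - r (d(C, r) = -2 + (-211 - r) = -213 - r)
G(Z) = -3*Z*(6 + Z) (G(Z) = -3*(Z + 0)*(6 + Z) = -3*Z*(6 + Z))
J(F) = 2*F² (J(F) = F*(2*F) = 2*F²)
E(P, v) = -207 (E(P, v) = 3 - 210 = -207)
E(G(-2)*(2 + 4), J(2)) + d(-188, 65) = -207 + (-213 - 1*65) = -207 + (-213 - 65) = -207 - 278 = -485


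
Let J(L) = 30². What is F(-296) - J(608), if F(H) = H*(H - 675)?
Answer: 286516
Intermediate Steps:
J(L) = 900
F(H) = H*(-675 + H)
F(-296) - J(608) = -296*(-675 - 296) - 1*900 = -296*(-971) - 900 = 287416 - 900 = 286516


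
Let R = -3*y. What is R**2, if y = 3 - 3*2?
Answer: 81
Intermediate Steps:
y = -3 (y = 3 - 6 = -3)
R = 9 (R = -3*(-3) = 9)
R**2 = 9**2 = 81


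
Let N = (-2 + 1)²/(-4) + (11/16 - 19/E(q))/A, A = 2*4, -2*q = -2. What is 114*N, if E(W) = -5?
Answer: 11343/320 ≈ 35.447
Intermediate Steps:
q = 1 (q = -½*(-2) = 1)
A = 8
N = 199/640 (N = (-2 + 1)²/(-4) + (11/16 - 19/(-5))/8 = (-1)²*(-¼) + (11*(1/16) - 19*(-⅕))*(⅛) = 1*(-¼) + (11/16 + 19/5)*(⅛) = -¼ + (359/80)*(⅛) = -¼ + 359/640 = 199/640 ≈ 0.31094)
114*N = 114*(199/640) = 11343/320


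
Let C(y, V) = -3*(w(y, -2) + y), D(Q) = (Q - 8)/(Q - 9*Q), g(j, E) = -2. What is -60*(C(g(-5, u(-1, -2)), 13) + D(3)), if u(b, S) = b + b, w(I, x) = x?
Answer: -1465/2 ≈ -732.50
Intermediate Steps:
u(b, S) = 2*b
D(Q) = -(-8 + Q)/(8*Q) (D(Q) = (-8 + Q)/((-8*Q)) = (-8 + Q)*(-1/(8*Q)) = -(-8 + Q)/(8*Q))
C(y, V) = 6 - 3*y (C(y, V) = -3*(-2 + y) = 6 - 3*y)
-60*(C(g(-5, u(-1, -2)), 13) + D(3)) = -60*((6 - 3*(-2)) + (⅛)*(8 - 1*3)/3) = -60*((6 + 6) + (⅛)*(⅓)*(8 - 3)) = -60*(12 + (⅛)*(⅓)*5) = -60*(12 + 5/24) = -60*293/24 = -1465/2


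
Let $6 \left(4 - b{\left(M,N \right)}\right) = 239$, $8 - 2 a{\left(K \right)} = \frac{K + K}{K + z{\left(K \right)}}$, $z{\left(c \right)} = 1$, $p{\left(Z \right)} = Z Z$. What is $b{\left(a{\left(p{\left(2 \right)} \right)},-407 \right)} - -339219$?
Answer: $\frac{2035099}{6} \approx 3.3918 \cdot 10^{5}$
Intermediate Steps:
$p{\left(Z \right)} = Z^{2}$
$a{\left(K \right)} = 4 - \frac{K}{1 + K}$ ($a{\left(K \right)} = 4 - \frac{\left(K + K\right) \frac{1}{K + 1}}{2} = 4 - \frac{2 K \frac{1}{1 + K}}{2} = 4 - \frac{K}{1 + K}$)
$b{\left(M,N \right)} = - \frac{215}{6}$ ($b{\left(M,N \right)} = 4 - \frac{239}{6} = - \frac{215}{6}$)
$b{\left(a{\left(p{\left(2 \right)} \right)},-407 \right)} - -339219 = - \frac{215}{6} - -339219 = - \frac{215}{6} + 339219 = \frac{2035099}{6}$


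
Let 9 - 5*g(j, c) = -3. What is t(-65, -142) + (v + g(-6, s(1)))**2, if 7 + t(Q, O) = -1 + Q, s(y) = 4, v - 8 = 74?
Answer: 176259/25 ≈ 7050.4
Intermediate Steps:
v = 82 (v = 8 + 74 = 82)
g(j, c) = 12/5 (g(j, c) = 9/5 - 1/5*(-3) = 9/5 + 3/5 = 12/5)
t(Q, O) = -8 + Q (t(Q, O) = -7 + (-1 + Q) = -8 + Q)
t(-65, -142) + (v + g(-6, s(1)))**2 = (-8 - 65) + (82 + 12/5)**2 = -73 + (422/5)**2 = -73 + 178084/25 = 176259/25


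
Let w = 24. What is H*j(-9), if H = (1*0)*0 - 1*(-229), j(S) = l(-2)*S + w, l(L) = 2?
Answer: 1374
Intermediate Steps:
j(S) = 24 + 2*S (j(S) = 2*S + 24 = 24 + 2*S)
H = 229 (H = 0*0 + 229 = 0 + 229 = 229)
H*j(-9) = 229*(24 + 2*(-9)) = 229*(24 - 18) = 229*6 = 1374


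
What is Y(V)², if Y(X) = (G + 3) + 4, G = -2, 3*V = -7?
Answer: 25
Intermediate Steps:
V = -7/3 (V = (⅓)*(-7) = -7/3 ≈ -2.3333)
Y(X) = 5 (Y(X) = (-2 + 3) + 4 = 1 + 4 = 5)
Y(V)² = 5² = 25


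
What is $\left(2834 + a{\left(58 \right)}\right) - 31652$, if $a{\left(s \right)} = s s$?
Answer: $-25454$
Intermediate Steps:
$a{\left(s \right)} = s^{2}$
$\left(2834 + a{\left(58 \right)}\right) - 31652 = \left(2834 + 58^{2}\right) - 31652 = \left(2834 + 3364\right) - 31652 = 6198 - 31652 = -25454$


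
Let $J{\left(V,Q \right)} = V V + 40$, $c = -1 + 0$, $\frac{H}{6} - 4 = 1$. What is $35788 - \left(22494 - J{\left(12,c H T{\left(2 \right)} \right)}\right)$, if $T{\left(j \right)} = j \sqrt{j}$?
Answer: $13478$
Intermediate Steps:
$T{\left(j \right)} = j^{\frac{3}{2}}$
$H = 30$ ($H = 24 + 6 \cdot 1 = 24 + 6 = 30$)
$c = -1$
$J{\left(V,Q \right)} = 40 + V^{2}$ ($J{\left(V,Q \right)} = V^{2} + 40 = 40 + V^{2}$)
$35788 - \left(22494 - J{\left(12,c H T{\left(2 \right)} \right)}\right) = 35788 - \left(22494 - \left(40 + 12^{2}\right)\right) = 35788 - \left(22494 - \left(40 + 144\right)\right) = 35788 - \left(22494 - 184\right) = 35788 - 22310 = 13478$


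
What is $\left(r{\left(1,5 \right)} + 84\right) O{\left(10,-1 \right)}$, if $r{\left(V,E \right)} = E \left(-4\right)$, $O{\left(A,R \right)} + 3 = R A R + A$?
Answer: $1088$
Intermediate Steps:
$O{\left(A,R \right)} = -3 + A + A R^{2}$ ($O{\left(A,R \right)} = -3 + \left(R A R + A\right) = -3 + \left(A R R + A\right) = -3 + \left(A R^{2} + A\right) = -3 + \left(A + A R^{2}\right) = -3 + A + A R^{2}$)
$r{\left(V,E \right)} = - 4 E$
$\left(r{\left(1,5 \right)} + 84\right) O{\left(10,-1 \right)} = \left(\left(-4\right) 5 + 84\right) \left(-3 + 10 + 10 \left(-1\right)^{2}\right) = \left(-20 + 84\right) \left(-3 + 10 + 10 \cdot 1\right) = 64 \left(-3 + 10 + 10\right) = 64 \cdot 17 = 1088$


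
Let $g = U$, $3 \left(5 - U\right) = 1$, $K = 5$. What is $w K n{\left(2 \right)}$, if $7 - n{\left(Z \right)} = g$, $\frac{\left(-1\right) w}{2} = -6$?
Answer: $140$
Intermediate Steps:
$w = 12$ ($w = \left(-2\right) \left(-6\right) = 12$)
$U = \frac{14}{3}$ ($U = 5 - \frac{1}{3} = \frac{14}{3} \approx 4.6667$)
$g = \frac{14}{3} \approx 4.6667$
$n{\left(Z \right)} = \frac{7}{3}$ ($n{\left(Z \right)} = 7 - \frac{14}{3} = \frac{7}{3}$)
$w K n{\left(2 \right)} = 12 \cdot 5 \cdot \frac{7}{3} = 60 \cdot \frac{7}{3} = 140$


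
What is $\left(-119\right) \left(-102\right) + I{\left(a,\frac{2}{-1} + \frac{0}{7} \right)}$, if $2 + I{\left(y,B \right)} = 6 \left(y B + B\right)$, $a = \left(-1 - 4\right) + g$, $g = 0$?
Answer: $12184$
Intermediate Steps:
$a = -5$ ($a = \left(-1 - 4\right) + 0 = -5 + 0 = -5$)
$I{\left(y,B \right)} = -2 + 6 B + 6 B y$ ($I{\left(y,B \right)} = -2 + 6 \left(y B + B\right) = -2 + 6 \left(B y + B\right) = -2 + 6 \left(B + B y\right) = -2 + \left(6 B + 6 B y\right) = -2 + 6 B + 6 B y$)
$\left(-119\right) \left(-102\right) + I{\left(a,\frac{2}{-1} + \frac{0}{7} \right)} = \left(-119\right) \left(-102\right) + \left(-2 + 6 \left(\frac{2}{-1} + \frac{0}{7}\right) + 6 \left(\frac{2}{-1} + \frac{0}{7}\right) \left(-5\right)\right) = 12138 + \left(-2 + 6 \left(2 \left(-1\right) + 0 \cdot \frac{1}{7}\right) + 6 \left(2 \left(-1\right) + 0 \cdot \frac{1}{7}\right) \left(-5\right)\right) = 12138 + \left(-2 + 6 \left(-2 + 0\right) + 6 \left(-2 + 0\right) \left(-5\right)\right) = 12138 + \left(-2 + 6 \left(-2\right) + 6 \left(-2\right) \left(-5\right)\right) = 12138 - -46 = 12138 + 46 = 12184$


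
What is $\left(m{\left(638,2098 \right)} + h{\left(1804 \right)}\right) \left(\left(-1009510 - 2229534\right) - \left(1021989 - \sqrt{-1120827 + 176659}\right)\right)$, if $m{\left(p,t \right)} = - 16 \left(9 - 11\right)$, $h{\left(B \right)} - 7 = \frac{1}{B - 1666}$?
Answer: $- \frac{22937140639}{138} + \frac{5383 i \sqrt{236042}}{69} \approx -1.6621 \cdot 10^{8} + 37903.0 i$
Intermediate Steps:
$h{\left(B \right)} = 7 + \frac{1}{-1666 + B}$ ($h{\left(B \right)} = 7 + \frac{1}{B - 1666} = 7 + \frac{1}{-1666 + B}$)
$m{\left(p,t \right)} = 32$ ($m{\left(p,t \right)} = \left(-16\right) \left(-2\right) = 32$)
$\left(m{\left(638,2098 \right)} + h{\left(1804 \right)}\right) \left(\left(-1009510 - 2229534\right) - \left(1021989 - \sqrt{-1120827 + 176659}\right)\right) = \left(32 + \frac{-11661 + 7 \cdot 1804}{-1666 + 1804}\right) \left(\left(-1009510 - 2229534\right) - \left(1021989 - \sqrt{-1120827 + 176659}\right)\right) = \left(32 + \frac{-11661 + 12628}{138}\right) \left(-3239044 - \left(1021989 - \sqrt{-944168}\right)\right) = \left(32 + \frac{1}{138} \cdot 967\right) \left(-3239044 - \left(1021989 - 2 i \sqrt{236042}\right)\right) = \left(32 + \frac{967}{138}\right) \left(-4261033 + 2 i \sqrt{236042}\right) = \frac{5383 \left(-4261033 + 2 i \sqrt{236042}\right)}{138} = - \frac{22937140639}{138} + \frac{5383 i \sqrt{236042}}{69}$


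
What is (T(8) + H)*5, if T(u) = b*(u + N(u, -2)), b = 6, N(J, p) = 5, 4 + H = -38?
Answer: 180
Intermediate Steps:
H = -42 (H = -4 - 38 = -42)
T(u) = 30 + 6*u (T(u) = 6*(u + 5) = 6*(5 + u) = 30 + 6*u)
(T(8) + H)*5 = ((30 + 6*8) - 42)*5 = ((30 + 48) - 42)*5 = (78 - 42)*5 = 36*5 = 180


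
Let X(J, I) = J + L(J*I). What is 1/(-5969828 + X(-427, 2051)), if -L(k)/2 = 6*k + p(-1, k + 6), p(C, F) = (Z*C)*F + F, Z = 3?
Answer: 1/1035985 ≈ 9.6526e-7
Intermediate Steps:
p(C, F) = F + 3*C*F (p(C, F) = (3*C)*F + F = 3*C*F + F = F + 3*C*F)
L(k) = 24 - 8*k (L(k) = -2*(6*k + (k + 6)*(1 + 3*(-1))) = -2*(6*k + (6 + k)*(1 - 3)) = -2*(6*k + (6 + k)*(-2)) = -2*(6*k + (-12 - 2*k)) = -2*(-12 + 4*k) = 24 - 8*k)
X(J, I) = 24 + J - 8*I*J (X(J, I) = J + (24 - 8*J*I) = J + (24 - 8*I*J) = 24 + J - 8*I*J)
1/(-5969828 + X(-427, 2051)) = 1/(-5969828 + (24 - 427 - 8*2051*(-427))) = 1/(-5969828 + (24 - 427 + 7006216)) = 1/(-5969828 + 7005813) = 1/1035985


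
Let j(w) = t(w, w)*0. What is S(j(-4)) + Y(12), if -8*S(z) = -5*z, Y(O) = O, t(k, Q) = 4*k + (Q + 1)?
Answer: 12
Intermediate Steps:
t(k, Q) = 1 + Q + 4*k (t(k, Q) = 4*k + (1 + Q) = 1 + Q + 4*k)
j(w) = 0 (j(w) = (1 + w + 4*w)*0 = (1 + 5*w)*0 = 0)
S(z) = 5*z/8 (S(z) = -(-5)*z/8 = 5*z/8)
S(j(-4)) + Y(12) = (5/8)*0 + 12 = 0 + 12 = 12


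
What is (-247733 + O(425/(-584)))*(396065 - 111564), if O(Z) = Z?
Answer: -41160608072997/584 ≈ -7.0480e+10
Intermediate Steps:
(-247733 + O(425/(-584)))*(396065 - 111564) = (-247733 + 425/(-584))*(396065 - 111564) = (-247733 + 425*(-1/584))*284501 = (-247733 - 425/584)*284501 = -144676497/584*284501 = -41160608072997/584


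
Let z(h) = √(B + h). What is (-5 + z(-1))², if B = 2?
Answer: 16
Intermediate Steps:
z(h) = √(2 + h)
(-5 + z(-1))² = (-5 + √(2 - 1))² = (-5 + √1)² = (-5 + 1)² = (-4)² = 16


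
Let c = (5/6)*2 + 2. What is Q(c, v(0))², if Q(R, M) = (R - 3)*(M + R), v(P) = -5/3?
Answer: 16/9 ≈ 1.7778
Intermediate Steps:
c = 11/3 (c = (5*(⅙))*2 + 2 = (⅚)*2 + 2 = 5/3 + 2 = 11/3 ≈ 3.6667)
v(P) = -5/3 (v(P) = -5*⅓ = -5/3)
Q(R, M) = (-3 + R)*(M + R)
Q(c, v(0))² = ((11/3)² - 3*(-5/3) - 3*11/3 - 5/3*11/3)² = (121/9 + 5 - 11 - 55/9)² = (4/3)² = 16/9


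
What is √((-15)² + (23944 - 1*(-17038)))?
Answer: √41207 ≈ 203.00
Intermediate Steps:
√((-15)² + (23944 - 1*(-17038))) = √(225 + (23944 + 17038)) = √(225 + 40982) = √41207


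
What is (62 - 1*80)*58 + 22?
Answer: -1022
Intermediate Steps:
(62 - 1*80)*58 + 22 = (62 - 80)*58 + 22 = -18*58 + 22 = -1044 + 22 = -1022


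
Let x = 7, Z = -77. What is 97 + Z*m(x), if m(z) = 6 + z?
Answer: -904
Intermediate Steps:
97 + Z*m(x) = 97 - 77*(6 + 7) = 97 - 77*13 = 97 - 1001 = -904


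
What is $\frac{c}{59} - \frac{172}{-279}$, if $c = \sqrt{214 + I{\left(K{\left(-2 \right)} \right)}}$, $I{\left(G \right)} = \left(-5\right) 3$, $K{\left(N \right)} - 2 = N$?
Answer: $\frac{172}{279} + \frac{\sqrt{199}}{59} \approx 0.85559$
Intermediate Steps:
$K{\left(N \right)} = 2 + N$
$I{\left(G \right)} = -15$
$c = \sqrt{199}$ ($c = \sqrt{214 - 15} = \sqrt{199} \approx 14.107$)
$\frac{c}{59} - \frac{172}{-279} = \frac{\sqrt{199}}{59} - \frac{172}{-279} = \sqrt{199} \cdot \frac{1}{59} - - \frac{172}{279} = \frac{\sqrt{199}}{59} + \frac{172}{279} = \frac{172}{279} + \frac{\sqrt{199}}{59}$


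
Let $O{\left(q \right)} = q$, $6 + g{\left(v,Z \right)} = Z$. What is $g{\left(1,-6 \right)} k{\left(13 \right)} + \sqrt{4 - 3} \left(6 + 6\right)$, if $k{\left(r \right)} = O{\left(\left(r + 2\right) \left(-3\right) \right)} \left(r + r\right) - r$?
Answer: $14208$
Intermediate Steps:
$g{\left(v,Z \right)} = -6 + Z$
$k{\left(r \right)} = - r + 2 r \left(-6 - 3 r\right)$ ($k{\left(r \right)} = \left(r + 2\right) \left(-3\right) \left(r + r\right) - r = \left(2 + r\right) \left(-3\right) 2 r - r = \left(-6 - 3 r\right) 2 r - r = 2 r \left(-6 - 3 r\right) - r = - r + 2 r \left(-6 - 3 r\right)$)
$g{\left(1,-6 \right)} k{\left(13 \right)} + \sqrt{4 - 3} \left(6 + 6\right) = \left(-6 - 6\right) \left(\left(-1\right) 13 \left(13 + 6 \cdot 13\right)\right) + \sqrt{4 - 3} \left(6 + 6\right) = - 12 \left(\left(-1\right) 13 \left(13 + 78\right)\right) + \sqrt{1} \cdot 12 = - 12 \left(\left(-1\right) 13 \cdot 91\right) + 1 \cdot 12 = \left(-12\right) \left(-1183\right) + 12 = 14196 + 12 = 14208$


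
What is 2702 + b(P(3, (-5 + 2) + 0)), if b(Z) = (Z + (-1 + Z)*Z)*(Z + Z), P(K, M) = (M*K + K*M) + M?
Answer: -15820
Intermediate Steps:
P(K, M) = M + 2*K*M (P(K, M) = (K*M + K*M) + M = 2*K*M + M = M + 2*K*M)
b(Z) = 2*Z*(Z + Z*(-1 + Z)) (b(Z) = (Z + Z*(-1 + Z))*(2*Z) = 2*Z*(Z + Z*(-1 + Z)))
2702 + b(P(3, (-5 + 2) + 0)) = 2702 + 2*(((-5 + 2) + 0)*(1 + 2*3))**3 = 2702 + 2*((-3 + 0)*(1 + 6))**3 = 2702 + 2*(-3*7)**3 = 2702 + 2*(-21)**3 = 2702 + 2*(-9261) = 2702 - 18522 = -15820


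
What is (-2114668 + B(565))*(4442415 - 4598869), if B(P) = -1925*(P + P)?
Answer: 671174830772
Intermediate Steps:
B(P) = -3850*P
(-2114668 + B(565))*(4442415 - 4598869) = (-2114668 - 3850*565)*(4442415 - 4598869) = (-2114668 - 2175250)*(-156454) = -4289918*(-156454) = 671174830772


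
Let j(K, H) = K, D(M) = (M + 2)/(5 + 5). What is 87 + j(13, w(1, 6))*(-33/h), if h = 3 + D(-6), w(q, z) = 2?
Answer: -78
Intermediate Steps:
D(M) = ⅕ + M/10 (D(M) = (2 + M)/10 = (2 + M)*(⅒) = ⅕ + M/10)
h = 13/5 (h = 3 + (⅕ + (⅒)*(-6)) = 3 + (⅕ - ⅗) = 3 - ⅖ = 13/5 ≈ 2.6000)
87 + j(13, w(1, 6))*(-33/h) = 87 + 13*(-33/13/5) = 87 + 13*(-33*5/13) = 87 + 13*(-165/13) = 87 - 165 = -78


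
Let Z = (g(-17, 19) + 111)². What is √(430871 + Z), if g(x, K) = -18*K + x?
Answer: 5*√19695 ≈ 701.69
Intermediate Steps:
g(x, K) = x - 18*K
Z = 61504 (Z = ((-17 - 18*19) + 111)² = ((-17 - 342) + 111)² = (-359 + 111)² = (-248)² = 61504)
√(430871 + Z) = √(430871 + 61504) = √492375 = 5*√19695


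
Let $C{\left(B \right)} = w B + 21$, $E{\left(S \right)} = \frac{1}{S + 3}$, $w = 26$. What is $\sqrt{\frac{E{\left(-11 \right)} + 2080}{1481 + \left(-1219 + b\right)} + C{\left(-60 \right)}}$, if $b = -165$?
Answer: $\frac{5 i \sqrt{9138370}}{388} \approx 38.956 i$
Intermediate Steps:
$E{\left(S \right)} = \frac{1}{3 + S}$
$C{\left(B \right)} = 21 + 26 B$ ($C{\left(B \right)} = 26 B + 21 = 21 + 26 B$)
$\sqrt{\frac{E{\left(-11 \right)} + 2080}{1481 + \left(-1219 + b\right)} + C{\left(-60 \right)}} = \sqrt{\frac{\frac{1}{3 - 11} + 2080}{1481 - 1384} + \left(21 + 26 \left(-60\right)\right)} = \sqrt{\frac{\frac{1}{-8} + 2080}{1481 - 1384} + \left(21 - 1560\right)} = \sqrt{\frac{- \frac{1}{8} + 2080}{97} - 1539} = \sqrt{\frac{16639}{8} \cdot \frac{1}{97} - 1539} = \sqrt{\frac{16639}{776} - 1539} = \sqrt{- \frac{1177625}{776}} = \frac{5 i \sqrt{9138370}}{388}$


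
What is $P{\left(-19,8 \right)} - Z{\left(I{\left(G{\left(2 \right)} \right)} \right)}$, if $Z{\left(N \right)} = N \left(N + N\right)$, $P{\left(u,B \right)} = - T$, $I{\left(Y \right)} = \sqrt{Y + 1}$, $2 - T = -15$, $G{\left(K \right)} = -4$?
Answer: $-11$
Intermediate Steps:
$T = 17$ ($T = 2 - -15 = 2 + 15 = 17$)
$I{\left(Y \right)} = \sqrt{1 + Y}$
$P{\left(u,B \right)} = -17$ ($P{\left(u,B \right)} = \left(-1\right) 17 = -17$)
$Z{\left(N \right)} = 2 N^{2}$ ($Z{\left(N \right)} = N 2 N = 2 N^{2}$)
$P{\left(-19,8 \right)} - Z{\left(I{\left(G{\left(2 \right)} \right)} \right)} = -17 - 2 \left(\sqrt{1 - 4}\right)^{2} = -17 - 2 \left(\sqrt{-3}\right)^{2} = -17 - 2 \left(i \sqrt{3}\right)^{2} = -17 - 2 \left(-3\right) = -17 - -6 = -17 + 6 = -11$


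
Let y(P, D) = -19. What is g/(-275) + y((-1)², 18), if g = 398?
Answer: -5623/275 ≈ -20.447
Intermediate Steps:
g/(-275) + y((-1)², 18) = 398/(-275) - 19 = 398*(-1/275) - 19 = -398/275 - 19 = -5623/275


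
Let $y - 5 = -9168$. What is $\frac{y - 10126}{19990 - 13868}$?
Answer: $- \frac{19289}{6122} \approx -3.1508$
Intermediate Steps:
$y = -9163$ ($y = 5 - 9168 = -9163$)
$\frac{y - 10126}{19990 - 13868} = \frac{-9163 - 10126}{19990 - 13868} = - \frac{19289}{6122}$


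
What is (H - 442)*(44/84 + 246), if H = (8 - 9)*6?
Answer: -331328/3 ≈ -1.1044e+5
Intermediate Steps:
H = -6 (H = -1*6 = -6)
(H - 442)*(44/84 + 246) = (-6 - 442)*(44/84 + 246) = -448*(44*(1/84) + 246) = -448*(11/21 + 246) = -448*5177/21 = -331328/3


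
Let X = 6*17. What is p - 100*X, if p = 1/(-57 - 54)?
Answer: -1132201/111 ≈ -10200.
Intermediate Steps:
p = -1/111 (p = 1/(-111) = -1/111 ≈ -0.0090090)
X = 102
p - 100*X = -1/111 - 100*102 = -1/111 - 10200 = -1132201/111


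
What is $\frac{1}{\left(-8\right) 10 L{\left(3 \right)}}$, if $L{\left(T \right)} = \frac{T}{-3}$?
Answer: $\frac{1}{80} \approx 0.0125$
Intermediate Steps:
$L{\left(T \right)} = - \frac{T}{3}$ ($L{\left(T \right)} = T \left(- \frac{1}{3}\right) = - \frac{T}{3}$)
$\frac{1}{\left(-8\right) 10 L{\left(3 \right)}} = \frac{1}{\left(-8\right) 10 \left(\left(- \frac{1}{3}\right) 3\right)} = \frac{1}{\left(-80\right) \left(-1\right)} = \frac{1}{80}$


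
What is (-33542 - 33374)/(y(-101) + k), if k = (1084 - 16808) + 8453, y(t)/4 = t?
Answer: 66916/7675 ≈ 8.7187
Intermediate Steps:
y(t) = 4*t
k = -7271 (k = -15724 + 8453 = -7271)
(-33542 - 33374)/(y(-101) + k) = (-33542 - 33374)/(4*(-101) - 7271) = -66916/(-404 - 7271) = -66916/(-7675) = -66916*(-1/7675) = 66916/7675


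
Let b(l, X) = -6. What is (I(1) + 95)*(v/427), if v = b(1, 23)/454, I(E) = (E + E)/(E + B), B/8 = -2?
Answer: -1423/484645 ≈ -0.0029362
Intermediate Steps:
B = -16 (B = 8*(-2) = -16)
I(E) = 2*E/(-16 + E) (I(E) = (E + E)/(E - 16) = (2*E)/(-16 + E) = 2*E/(-16 + E))
v = -3/227 (v = -6/454 = -6*1/454 = -3/227 ≈ -0.013216)
(I(1) + 95)*(v/427) = (2*1/(-16 + 1) + 95)*(-3/227/427) = (2*1/(-15) + 95)*(-3/227*1/427) = (2*1*(-1/15) + 95)*(-3/96929) = (-2/15 + 95)*(-3/96929) = (1423/15)*(-3/96929) = -1423/484645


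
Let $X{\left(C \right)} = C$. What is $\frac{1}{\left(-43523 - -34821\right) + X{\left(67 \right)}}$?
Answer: $- \frac{1}{8635} \approx -0.00011581$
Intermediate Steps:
$\frac{1}{\left(-43523 - -34821\right) + X{\left(67 \right)}} = \frac{1}{\left(-43523 - -34821\right) + 67} = \frac{1}{\left(-43523 + 34821\right) + 67} = \frac{1}{-8702 + 67} = \frac{1}{-8635} = - \frac{1}{8635}$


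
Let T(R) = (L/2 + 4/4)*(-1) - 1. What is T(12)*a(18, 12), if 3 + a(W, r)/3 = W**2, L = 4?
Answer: -3852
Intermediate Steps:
a(W, r) = -9 + 3*W**2
T(R) = -4 (T(R) = (4/2 + 4/4)*(-1) - 1 = (4*(1/2) + 4*(1/4))*(-1) - 1 = (2 + 1)*(-1) - 1 = 3*(-1) - 1 = -3 - 1 = -4)
T(12)*a(18, 12) = -4*(-9 + 3*18**2) = -4*(-9 + 3*324) = -4*(-9 + 972) = -4*963 = -3852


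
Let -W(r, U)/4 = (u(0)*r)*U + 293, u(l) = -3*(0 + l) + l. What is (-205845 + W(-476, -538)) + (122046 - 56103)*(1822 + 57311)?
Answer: 3899200402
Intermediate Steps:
u(l) = -2*l (u(l) = -3*l + l = -2*l)
W(r, U) = -1172 (W(r, U) = -4*(((-2*0)*r)*U + 293) = -4*((0*r)*U + 293) = -4*(0*U + 293) = -4*(0 + 293) = -4*293 = -1172)
(-205845 + W(-476, -538)) + (122046 - 56103)*(1822 + 57311) = (-205845 - 1172) + (122046 - 56103)*(1822 + 57311) = -207017 + 65943*59133 = -207017 + 3899407419 = 3899200402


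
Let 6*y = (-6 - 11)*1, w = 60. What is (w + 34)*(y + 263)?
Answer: 73367/3 ≈ 24456.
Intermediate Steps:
y = -17/6 (y = ((-6 - 11)*1)/6 = (-17*1)/6 = (1/6)*(-17) = -17/6 ≈ -2.8333)
(w + 34)*(y + 263) = (60 + 34)*(-17/6 + 263) = 94*(1561/6) = 73367/3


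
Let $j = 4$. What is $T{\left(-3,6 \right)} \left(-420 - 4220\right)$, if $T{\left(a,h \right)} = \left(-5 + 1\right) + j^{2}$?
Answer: $-55680$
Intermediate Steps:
$T{\left(a,h \right)} = 12$ ($T{\left(a,h \right)} = \left(-5 + 1\right) + 4^{2} = -4 + 16 = 12$)
$T{\left(-3,6 \right)} \left(-420 - 4220\right) = 12 \left(-420 - 4220\right) = 12 \left(-4640\right) = -55680$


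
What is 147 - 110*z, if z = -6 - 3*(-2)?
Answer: 147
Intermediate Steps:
z = 0 (z = -6 + 6 = 0)
147 - 110*z = 147 - 110*0 = 147 + 0 = 147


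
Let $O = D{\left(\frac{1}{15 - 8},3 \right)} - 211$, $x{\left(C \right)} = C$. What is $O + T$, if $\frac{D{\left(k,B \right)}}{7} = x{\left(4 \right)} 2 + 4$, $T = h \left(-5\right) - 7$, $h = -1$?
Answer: $-129$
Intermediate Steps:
$T = -2$ ($T = \left(-1\right) \left(-5\right) - 7 = 5 - 7 = -2$)
$D{\left(k,B \right)} = 84$ ($D{\left(k,B \right)} = 7 \left(4 \cdot 2 + 4\right) = 7 \left(8 + 4\right) = 7 \cdot 12 = 84$)
$O = -127$ ($O = 84 - 211 = -127$)
$O + T = -127 - 2 = -129$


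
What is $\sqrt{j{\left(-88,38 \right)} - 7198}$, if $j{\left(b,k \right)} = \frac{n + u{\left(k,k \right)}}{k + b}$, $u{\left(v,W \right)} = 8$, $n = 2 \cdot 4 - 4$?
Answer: $\frac{2 i \sqrt{44989}}{5} \approx 84.842 i$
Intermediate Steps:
$n = 4$ ($n = 8 - 4 = 4$)
$j{\left(b,k \right)} = \frac{12}{b + k}$ ($j{\left(b,k \right)} = \frac{4 + 8}{k + b} = \frac{12}{b + k}$)
$\sqrt{j{\left(-88,38 \right)} - 7198} = \sqrt{\frac{12}{-88 + 38} - 7198} = \sqrt{\frac{12}{-50} - 7198} = \sqrt{12 \left(- \frac{1}{50}\right) - 7198} = \sqrt{- \frac{6}{25} - 7198} = \sqrt{- \frac{179956}{25}} = \frac{2 i \sqrt{44989}}{5}$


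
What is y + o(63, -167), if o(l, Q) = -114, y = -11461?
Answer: -11575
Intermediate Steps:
y + o(63, -167) = -11461 - 114 = -11575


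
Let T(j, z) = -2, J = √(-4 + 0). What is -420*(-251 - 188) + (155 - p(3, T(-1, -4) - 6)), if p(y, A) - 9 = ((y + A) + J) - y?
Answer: 184534 - 2*I ≈ 1.8453e+5 - 2.0*I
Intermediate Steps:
J = 2*I (J = √(-4) = 2*I ≈ 2.0*I)
p(y, A) = 9 + A + 2*I (p(y, A) = 9 + (((y + A) + 2*I) - y) = 9 + (((A + y) + 2*I) - y) = 9 + ((A + y + 2*I) - y) = 9 + (A + 2*I) = 9 + A + 2*I)
-420*(-251 - 188) + (155 - p(3, T(-1, -4) - 6)) = -420*(-251 - 188) + (155 - (9 + (-2 - 6) + 2*I)) = -420*(-439) + (155 - (9 - 8 + 2*I)) = 184380 + (155 - (1 + 2*I)) = 184380 + (155 + (-1 - 2*I)) = 184380 + (154 - 2*I) = 184534 - 2*I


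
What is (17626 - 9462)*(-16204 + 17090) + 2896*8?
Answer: 7256472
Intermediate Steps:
(17626 - 9462)*(-16204 + 17090) + 2896*8 = 8164*886 + 23168 = 7233304 + 23168 = 7256472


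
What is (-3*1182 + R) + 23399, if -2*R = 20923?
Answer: 18783/2 ≈ 9391.5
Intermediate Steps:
R = -20923/2 (R = -½*20923 = -20923/2 ≈ -10462.)
(-3*1182 + R) + 23399 = (-3*1182 - 20923/2) + 23399 = (-3546 - 20923/2) + 23399 = -28015/2 + 23399 = 18783/2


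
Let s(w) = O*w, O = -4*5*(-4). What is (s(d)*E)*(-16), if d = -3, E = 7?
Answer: 26880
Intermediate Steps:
O = 80 (O = -20*(-4) = 80)
s(w) = 80*w
(s(d)*E)*(-16) = ((80*(-3))*7)*(-16) = -240*7*(-16) = -1680*(-16) = 26880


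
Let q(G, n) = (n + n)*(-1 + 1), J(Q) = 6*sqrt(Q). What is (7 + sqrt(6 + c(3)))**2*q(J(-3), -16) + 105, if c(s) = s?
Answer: 105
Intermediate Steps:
q(G, n) = 0 (q(G, n) = (2*n)*0 = 0)
(7 + sqrt(6 + c(3)))**2*q(J(-3), -16) + 105 = (7 + sqrt(6 + 3))**2*0 + 105 = (7 + sqrt(9))**2*0 + 105 = (7 + 3)**2*0 + 105 = 10**2*0 + 105 = 100*0 + 105 = 0 + 105 = 105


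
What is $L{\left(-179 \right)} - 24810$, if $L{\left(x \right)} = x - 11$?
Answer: $-25000$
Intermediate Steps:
$L{\left(x \right)} = -11 + x$
$L{\left(-179 \right)} - 24810 = \left(-11 - 179\right) - 24810 = -190 - 24810 = -25000$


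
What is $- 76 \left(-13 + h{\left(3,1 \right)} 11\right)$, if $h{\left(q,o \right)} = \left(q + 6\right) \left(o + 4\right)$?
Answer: $-36632$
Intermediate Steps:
$h{\left(q,o \right)} = \left(4 + o\right) \left(6 + q\right)$ ($h{\left(q,o \right)} = \left(6 + q\right) \left(4 + o\right) = \left(4 + o\right) \left(6 + q\right)$)
$- 76 \left(-13 + h{\left(3,1 \right)} 11\right) = - 76 \left(-13 + \left(24 + 4 \cdot 3 + 6 \cdot 1 + 1 \cdot 3\right) 11\right) = - 76 \left(-13 + \left(24 + 12 + 6 + 3\right) 11\right) = - 76 \left(-13 + 45 \cdot 11\right) = - 76 \left(-13 + 495\right) = \left(-76\right) 482 = -36632$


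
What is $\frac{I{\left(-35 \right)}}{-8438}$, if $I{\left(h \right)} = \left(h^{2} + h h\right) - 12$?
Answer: $- \frac{1219}{4219} \approx -0.28893$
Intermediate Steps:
$I{\left(h \right)} = -12 + 2 h^{2}$ ($I{\left(h \right)} = \left(h^{2} + h^{2}\right) - 12 = 2 h^{2} - 12 = -12 + 2 h^{2}$)
$\frac{I{\left(-35 \right)}}{-8438} = \frac{-12 + 2 \left(-35\right)^{2}}{-8438} = \left(-12 + 2 \cdot 1225\right) \left(- \frac{1}{8438}\right) = \left(-12 + 2450\right) \left(- \frac{1}{8438}\right) = 2438 \left(- \frac{1}{8438}\right) = - \frac{1219}{4219}$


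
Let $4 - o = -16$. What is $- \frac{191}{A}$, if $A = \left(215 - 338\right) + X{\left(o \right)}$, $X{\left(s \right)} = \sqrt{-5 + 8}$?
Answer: $\frac{7831}{5042} + \frac{191 \sqrt{3}}{15126} \approx 1.575$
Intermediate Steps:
$o = 20$ ($o = 4 - -16 = 4 + 16 = 20$)
$X{\left(s \right)} = \sqrt{3}$
$A = -123 + \sqrt{3}$ ($A = \left(215 - 338\right) + \sqrt{3} = -123 + \sqrt{3} \approx -121.27$)
$- \frac{191}{A} = - \frac{191}{-123 + \sqrt{3}}$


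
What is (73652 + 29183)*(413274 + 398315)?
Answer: 83459754815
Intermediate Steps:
(73652 + 29183)*(413274 + 398315) = 102835*811589 = 83459754815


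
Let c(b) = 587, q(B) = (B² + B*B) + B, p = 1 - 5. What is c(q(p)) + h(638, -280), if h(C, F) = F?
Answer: 307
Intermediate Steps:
p = -4
q(B) = B + 2*B² (q(B) = (B² + B²) + B = 2*B² + B = B + 2*B²)
c(q(p)) + h(638, -280) = 587 - 280 = 307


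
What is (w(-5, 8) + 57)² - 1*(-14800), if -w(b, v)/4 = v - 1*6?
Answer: 17201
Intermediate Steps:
w(b, v) = 24 - 4*v (w(b, v) = -4*(v - 1*6) = -4*(v - 6) = -4*(-6 + v) = 24 - 4*v)
(w(-5, 8) + 57)² - 1*(-14800) = ((24 - 4*8) + 57)² - 1*(-14800) = ((24 - 32) + 57)² + 14800 = (-8 + 57)² + 14800 = 49² + 14800 = 2401 + 14800 = 17201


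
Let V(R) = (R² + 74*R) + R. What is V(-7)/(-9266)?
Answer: 238/4633 ≈ 0.051371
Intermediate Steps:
V(R) = R² + 75*R
V(-7)/(-9266) = -7*(75 - 7)/(-9266) = -7*68*(-1/9266) = -476*(-1/9266) = 238/4633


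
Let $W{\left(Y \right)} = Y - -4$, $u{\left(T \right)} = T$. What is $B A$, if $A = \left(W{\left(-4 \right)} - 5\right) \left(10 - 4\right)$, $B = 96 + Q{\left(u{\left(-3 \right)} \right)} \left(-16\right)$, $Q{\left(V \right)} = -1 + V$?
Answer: $-4800$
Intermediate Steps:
$W{\left(Y \right)} = 4 + Y$ ($W{\left(Y \right)} = Y + 4 = 4 + Y$)
$B = 160$ ($B = 96 + \left(-1 - 3\right) \left(-16\right) = 96 - -64 = 96 + 64 = 160$)
$A = -30$ ($A = \left(\left(4 - 4\right) - 5\right) \left(10 - 4\right) = \left(0 - 5\right) 6 = \left(-5\right) 6 = -30$)
$B A = 160 \left(-30\right) = -4800$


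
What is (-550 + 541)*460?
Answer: -4140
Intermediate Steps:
(-550 + 541)*460 = -9*460 = -4140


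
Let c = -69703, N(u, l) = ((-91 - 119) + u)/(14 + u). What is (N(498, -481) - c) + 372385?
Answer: 7073417/16 ≈ 4.4209e+5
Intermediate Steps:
N(u, l) = (-210 + u)/(14 + u)
(N(498, -481) - c) + 372385 = ((-210 + 498)/(14 + 498) - 1*(-69703)) + 372385 = (288/512 + 69703) + 372385 = ((1/512)*288 + 69703) + 372385 = (9/16 + 69703) + 372385 = 1115257/16 + 372385 = 7073417/16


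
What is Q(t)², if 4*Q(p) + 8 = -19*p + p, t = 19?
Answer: 30625/4 ≈ 7656.3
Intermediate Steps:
Q(p) = -2 - 9*p/2 (Q(p) = -2 + (-19*p + p)/4 = -2 + (-18*p)/4 = -2 - 9*p/2)
Q(t)² = (-2 - 9/2*19)² = (-2 - 171/2)² = (-175/2)² = 30625/4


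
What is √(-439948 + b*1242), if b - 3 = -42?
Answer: I*√488386 ≈ 698.85*I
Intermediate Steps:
b = -39 (b = 3 - 42 = -39)
√(-439948 + b*1242) = √(-439948 - 39*1242) = √(-439948 - 48438) = √(-488386) = I*√488386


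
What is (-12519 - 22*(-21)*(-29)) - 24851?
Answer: -50768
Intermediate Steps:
(-12519 - 22*(-21)*(-29)) - 24851 = (-12519 + 462*(-29)) - 24851 = (-12519 - 13398) - 24851 = -25917 - 24851 = -50768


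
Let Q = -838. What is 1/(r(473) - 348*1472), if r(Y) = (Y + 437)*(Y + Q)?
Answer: -1/844406 ≈ -1.1843e-6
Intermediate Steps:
r(Y) = (-838 + Y)*(437 + Y) (r(Y) = (Y + 437)*(Y - 838) = (437 + Y)*(-838 + Y) = (-838 + Y)*(437 + Y))
1/(r(473) - 348*1472) = 1/((-366206 + 473² - 401*473) - 348*1472) = 1/((-366206 + 223729 - 189673) - 512256) = 1/(-332150 - 512256) = 1/(-844406) = -1/844406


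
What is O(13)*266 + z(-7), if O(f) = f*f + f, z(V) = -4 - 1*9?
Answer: 48399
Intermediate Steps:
z(V) = -13 (z(V) = -4 - 9 = -13)
O(f) = f + f**2 (O(f) = f**2 + f = f + f**2)
O(13)*266 + z(-7) = (13*(1 + 13))*266 - 13 = (13*14)*266 - 13 = 182*266 - 13 = 48412 - 13 = 48399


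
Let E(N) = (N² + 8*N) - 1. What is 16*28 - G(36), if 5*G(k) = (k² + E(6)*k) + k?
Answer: -416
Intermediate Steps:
E(N) = -1 + N² + 8*N
G(k) = k²/5 + 84*k/5 (G(k) = ((k² + (-1 + 6² + 8*6)*k) + k)/5 = ((k² + (-1 + 36 + 48)*k) + k)/5 = ((k² + 83*k) + k)/5 = (k² + 84*k)/5 = k²/5 + 84*k/5)
16*28 - G(36) = 16*28 - 36*(84 + 36)/5 = 448 - 36*120/5 = 448 - 1*864 = 448 - 864 = -416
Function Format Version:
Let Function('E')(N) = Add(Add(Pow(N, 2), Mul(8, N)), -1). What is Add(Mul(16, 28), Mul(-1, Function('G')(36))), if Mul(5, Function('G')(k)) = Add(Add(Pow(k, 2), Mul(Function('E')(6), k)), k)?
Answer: -416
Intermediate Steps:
Function('E')(N) = Add(-1, Pow(N, 2), Mul(8, N))
Function('G')(k) = Add(Mul(Rational(1, 5), Pow(k, 2)), Mul(Rational(84, 5), k)) (Function('G')(k) = Mul(Rational(1, 5), Add(Add(Pow(k, 2), Mul(Add(-1, Pow(6, 2), Mul(8, 6)), k)), k)) = Mul(Rational(1, 5), Add(Add(Pow(k, 2), Mul(Add(-1, 36, 48), k)), k)) = Mul(Rational(1, 5), Add(Add(Pow(k, 2), Mul(83, k)), k)) = Mul(Rational(1, 5), Add(Pow(k, 2), Mul(84, k))) = Add(Mul(Rational(1, 5), Pow(k, 2)), Mul(Rational(84, 5), k)))
Add(Mul(16, 28), Mul(-1, Function('G')(36))) = Add(Mul(16, 28), Mul(-1, Mul(Rational(1, 5), 36, Add(84, 36)))) = Add(448, Mul(-1, Mul(Rational(1, 5), 36, 120))) = Add(448, Mul(-1, 864)) = Add(448, -864) = -416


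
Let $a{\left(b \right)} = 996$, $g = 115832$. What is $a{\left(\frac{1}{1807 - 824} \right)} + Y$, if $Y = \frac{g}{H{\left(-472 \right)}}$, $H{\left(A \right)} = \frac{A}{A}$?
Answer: $116828$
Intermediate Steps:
$H{\left(A \right)} = 1$
$Y = 115832$ ($Y = \frac{115832}{1} = 115832 \cdot 1 = 115832$)
$a{\left(\frac{1}{1807 - 824} \right)} + Y = 996 + 115832 = 116828$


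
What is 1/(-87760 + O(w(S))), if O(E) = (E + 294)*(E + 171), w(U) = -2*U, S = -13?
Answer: -1/24720 ≈ -4.0453e-5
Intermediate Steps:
O(E) = (171 + E)*(294 + E) (O(E) = (294 + E)*(171 + E) = (171 + E)*(294 + E))
1/(-87760 + O(w(S))) = 1/(-87760 + (50274 + (-2*(-13))² + 465*(-2*(-13)))) = 1/(-87760 + (50274 + 26² + 465*26)) = 1/(-87760 + (50274 + 676 + 12090)) = 1/(-87760 + 63040) = 1/(-24720) = -1/24720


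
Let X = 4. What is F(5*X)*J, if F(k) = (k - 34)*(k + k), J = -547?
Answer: 306320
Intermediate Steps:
F(k) = 2*k*(-34 + k) (F(k) = (-34 + k)*(2*k) = 2*k*(-34 + k))
F(5*X)*J = (2*(5*4)*(-34 + 5*4))*(-547) = (2*20*(-34 + 20))*(-547) = (2*20*(-14))*(-547) = -560*(-547) = 306320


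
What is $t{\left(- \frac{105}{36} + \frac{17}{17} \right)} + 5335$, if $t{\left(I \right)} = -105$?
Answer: $5230$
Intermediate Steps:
$t{\left(- \frac{105}{36} + \frac{17}{17} \right)} + 5335 = -105 + 5335 = 5230$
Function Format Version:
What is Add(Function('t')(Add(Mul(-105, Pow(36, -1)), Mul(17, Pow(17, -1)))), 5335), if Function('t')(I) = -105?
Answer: 5230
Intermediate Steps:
Add(Function('t')(Add(Mul(-105, Pow(36, -1)), Mul(17, Pow(17, -1)))), 5335) = Add(-105, 5335) = 5230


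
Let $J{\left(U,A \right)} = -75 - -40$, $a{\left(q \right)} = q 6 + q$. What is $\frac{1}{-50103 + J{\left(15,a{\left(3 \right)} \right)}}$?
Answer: $- \frac{1}{50138} \approx -1.9945 \cdot 10^{-5}$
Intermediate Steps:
$a{\left(q \right)} = 7 q$ ($a{\left(q \right)} = 6 q + q = 7 q$)
$J{\left(U,A \right)} = -35$ ($J{\left(U,A \right)} = -75 + 40 = -35$)
$\frac{1}{-50103 + J{\left(15,a{\left(3 \right)} \right)}} = \frac{1}{-50103 - 35} = \frac{1}{-50138} = - \frac{1}{50138}$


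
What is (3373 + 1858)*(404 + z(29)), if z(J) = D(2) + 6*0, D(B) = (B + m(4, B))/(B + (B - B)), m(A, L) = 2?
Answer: 2123786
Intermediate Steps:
D(B) = (2 + B)/B (D(B) = (B + 2)/(B + (B - B)) = (2 + B)/(B + 0) = (2 + B)/B)
z(J) = 2 (z(J) = (2 + 2)/2 + 6*0 = (½)*4 + 0 = 2 + 0 = 2)
(3373 + 1858)*(404 + z(29)) = (3373 + 1858)*(404 + 2) = 5231*406 = 2123786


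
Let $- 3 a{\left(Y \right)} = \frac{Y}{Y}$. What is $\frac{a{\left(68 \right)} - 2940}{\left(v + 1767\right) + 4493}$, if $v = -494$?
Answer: $- \frac{8821}{17298} \approx -0.50994$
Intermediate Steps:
$a{\left(Y \right)} = - \frac{1}{3}$ ($a{\left(Y \right)} = - \frac{Y \frac{1}{Y}}{3} = \left(- \frac{1}{3}\right) 1 = - \frac{1}{3}$)
$\frac{a{\left(68 \right)} - 2940}{\left(v + 1767\right) + 4493} = \frac{- \frac{1}{3} - 2940}{\left(-494 + 1767\right) + 4493} = - \frac{8821}{3 \left(1273 + 4493\right)} = - \frac{8821}{3 \cdot 5766} = \left(- \frac{8821}{3}\right) \frac{1}{5766} = - \frac{8821}{17298}$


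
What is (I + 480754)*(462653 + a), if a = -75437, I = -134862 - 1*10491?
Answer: 129872633616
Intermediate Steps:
I = -145353 (I = -134862 - 10491 = -145353)
(I + 480754)*(462653 + a) = (-145353 + 480754)*(462653 - 75437) = 335401*387216 = 129872633616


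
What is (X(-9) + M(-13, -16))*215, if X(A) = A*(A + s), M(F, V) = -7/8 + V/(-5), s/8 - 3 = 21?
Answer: -2828841/8 ≈ -3.5361e+5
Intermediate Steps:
s = 192 (s = 24 + 8*21 = 24 + 168 = 192)
M(F, V) = -7/8 - V/5 (M(F, V) = -7*⅛ + V*(-⅕) = -7/8 - V/5)
X(A) = A*(192 + A) (X(A) = A*(A + 192) = A*(192 + A))
(X(-9) + M(-13, -16))*215 = (-9*(192 - 9) + (-7/8 - ⅕*(-16)))*215 = (-9*183 + (-7/8 + 16/5))*215 = (-1647 + 93/40)*215 = -65787/40*215 = -2828841/8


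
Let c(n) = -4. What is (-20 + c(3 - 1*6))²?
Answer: 576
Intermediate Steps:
(-20 + c(3 - 1*6))² = (-20 - 4)² = (-24)² = 576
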